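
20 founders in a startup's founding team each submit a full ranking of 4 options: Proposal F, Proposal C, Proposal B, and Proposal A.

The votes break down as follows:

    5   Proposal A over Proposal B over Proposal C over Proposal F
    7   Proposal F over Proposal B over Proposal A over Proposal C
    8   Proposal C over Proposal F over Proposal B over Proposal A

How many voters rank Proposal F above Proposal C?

7

Ballots ranking Proposal F above Proposal C: 7.
Ballots ranking Proposal C above Proposal F: 5+8 = 13.
So 7 of 20 voters prefer Proposal F to Proposal C.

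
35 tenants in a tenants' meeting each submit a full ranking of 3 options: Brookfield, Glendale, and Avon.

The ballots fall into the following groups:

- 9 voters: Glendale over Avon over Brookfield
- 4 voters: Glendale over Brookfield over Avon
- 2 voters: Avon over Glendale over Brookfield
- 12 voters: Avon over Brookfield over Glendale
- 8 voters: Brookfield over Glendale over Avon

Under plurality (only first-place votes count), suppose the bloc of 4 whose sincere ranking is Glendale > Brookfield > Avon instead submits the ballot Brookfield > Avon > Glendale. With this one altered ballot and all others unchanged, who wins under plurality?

Avon

First-place totals with the altered ballot: Brookfield 12, Glendale 9, Avon 14.
The winner is unchanged: still Avon.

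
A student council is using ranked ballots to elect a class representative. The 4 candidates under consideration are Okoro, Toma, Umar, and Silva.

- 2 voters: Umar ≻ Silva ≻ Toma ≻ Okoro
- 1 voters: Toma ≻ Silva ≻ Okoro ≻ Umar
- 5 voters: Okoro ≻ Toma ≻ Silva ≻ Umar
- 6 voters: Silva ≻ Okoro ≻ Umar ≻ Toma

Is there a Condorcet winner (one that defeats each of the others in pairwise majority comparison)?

Yes

Head-to-head results (14 voters total):
Okoro vs Toma: Okoro wins 11–3.
Okoro vs Umar: Okoro wins 12–2.
Okoro vs Silva: Silva wins 9–5.
Toma vs Umar: Umar wins 8–6.
Toma vs Silva: Silva wins 8–6.
Umar vs Silva: Silva wins 12–2.
Silva beats each rival — Okoro (9–5), Toma (8–6), Umar (12–2) — so Silva is the Condorcet winner.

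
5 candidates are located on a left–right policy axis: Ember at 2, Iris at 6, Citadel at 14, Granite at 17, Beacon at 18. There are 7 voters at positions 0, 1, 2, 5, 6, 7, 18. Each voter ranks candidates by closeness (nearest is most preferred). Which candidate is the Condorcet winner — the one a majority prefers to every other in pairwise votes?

Iris

With single-peaked preferences on a line, the Condorcet winner is the candidate closest to the median voter.
The median voter (position 5) is closest to Iris at 6.
Check: Iris vs Citadel — voters closer to Iris: 6 of 7.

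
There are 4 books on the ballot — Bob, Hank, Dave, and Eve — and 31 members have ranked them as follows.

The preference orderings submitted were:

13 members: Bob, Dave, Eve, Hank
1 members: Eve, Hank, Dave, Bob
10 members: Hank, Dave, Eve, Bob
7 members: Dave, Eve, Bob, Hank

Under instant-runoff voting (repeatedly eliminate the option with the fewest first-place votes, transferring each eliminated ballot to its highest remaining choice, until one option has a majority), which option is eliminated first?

Round 1: Bob 13, Hank 10, Dave 7, Eve 1. Eve has the fewest and is eliminated.
Round 2: Bob 13, Hank 11, Dave 7. Dave has the fewest and is eliminated.
Round 3: Bob 20, Hank 11. Bob has a majority.

Eve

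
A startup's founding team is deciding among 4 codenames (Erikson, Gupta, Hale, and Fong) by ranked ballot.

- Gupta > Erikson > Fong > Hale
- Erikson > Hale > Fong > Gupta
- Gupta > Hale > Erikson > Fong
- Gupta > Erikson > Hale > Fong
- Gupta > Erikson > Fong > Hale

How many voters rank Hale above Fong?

3

Ballots ranking Hale above Fong: 3.
Ballots ranking Fong above Hale: 2.
So 3 of 5 voters prefer Hale to Fong.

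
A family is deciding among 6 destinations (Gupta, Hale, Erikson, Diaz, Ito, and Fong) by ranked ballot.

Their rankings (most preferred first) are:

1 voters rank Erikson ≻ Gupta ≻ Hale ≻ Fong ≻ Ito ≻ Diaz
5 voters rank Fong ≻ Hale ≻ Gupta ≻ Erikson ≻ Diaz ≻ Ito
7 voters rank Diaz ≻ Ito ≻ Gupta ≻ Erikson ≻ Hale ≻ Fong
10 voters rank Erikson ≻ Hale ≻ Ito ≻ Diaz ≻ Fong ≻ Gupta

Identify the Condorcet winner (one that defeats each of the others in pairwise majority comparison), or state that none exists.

None — there is no Condorcet winner

Head-to-head results (23 voters total):
Gupta vs Hale: Hale wins 15–8.
Gupta vs Erikson: Gupta wins 12–11.
Gupta vs Diaz: Diaz wins 17–6.
Gupta vs Ito: Ito wins 17–6.
Gupta vs Fong: Fong wins 15–8.
Hale vs Erikson: Erikson wins 18–5.
Hale vs Diaz: Hale wins 16–7.
Hale vs Ito: Hale wins 16–7.
Hale vs Fong: Hale wins 18–5.
Erikson vs Diaz: Erikson wins 16–7.
Erikson vs Ito: Erikson wins 16–7.
Erikson vs Fong: Erikson wins 18–5.
Diaz vs Ito: Diaz wins 12–11.
Diaz vs Fong: Diaz wins 17–6.
Ito vs Fong: Ito wins 17–6.
No candidate beats all others: Gupta beats Erikson beats Hale beats Gupta, a majority cycle.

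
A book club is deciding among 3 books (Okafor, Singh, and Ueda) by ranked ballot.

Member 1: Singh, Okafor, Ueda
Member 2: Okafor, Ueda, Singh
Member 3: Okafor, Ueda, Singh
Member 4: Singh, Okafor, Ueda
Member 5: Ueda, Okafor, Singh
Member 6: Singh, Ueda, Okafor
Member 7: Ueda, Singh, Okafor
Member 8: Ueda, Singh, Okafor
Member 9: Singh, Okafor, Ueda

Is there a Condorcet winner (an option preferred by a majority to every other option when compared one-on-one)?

Head-to-head results (9 voters total):
Okafor vs Singh: Singh wins 6–3.
Okafor vs Ueda: Okafor wins 5–4.
Singh vs Ueda: Ueda wins 5–4.
No candidate beats all others: Okafor beats Ueda beats Singh beats Okafor, a majority cycle.

No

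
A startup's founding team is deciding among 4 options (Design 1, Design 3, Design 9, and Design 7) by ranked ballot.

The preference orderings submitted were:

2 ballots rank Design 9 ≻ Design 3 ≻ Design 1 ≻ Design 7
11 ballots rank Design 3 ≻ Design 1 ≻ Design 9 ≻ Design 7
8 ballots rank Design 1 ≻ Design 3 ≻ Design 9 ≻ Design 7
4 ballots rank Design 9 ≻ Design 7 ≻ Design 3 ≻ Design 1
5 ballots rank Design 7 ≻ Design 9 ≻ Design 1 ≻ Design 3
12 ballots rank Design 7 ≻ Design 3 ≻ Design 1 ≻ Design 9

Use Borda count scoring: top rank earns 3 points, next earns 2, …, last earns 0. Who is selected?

Borda scores:
  Design 1: 2·1 + 11·2 + 8·3 + 4·0 + 5·1 + 12·1 = 65
  Design 3: 2·2 + 11·3 + 8·2 + 4·1 + 5·0 + 12·2 = 81
  Design 9: 2·3 + 11·1 + 8·1 + 4·3 + 5·2 + 12·0 = 47
  Design 7: 2·0 + 11·0 + 8·0 + 4·2 + 5·3 + 12·3 = 59
Design 3 has the highest total.

Design 3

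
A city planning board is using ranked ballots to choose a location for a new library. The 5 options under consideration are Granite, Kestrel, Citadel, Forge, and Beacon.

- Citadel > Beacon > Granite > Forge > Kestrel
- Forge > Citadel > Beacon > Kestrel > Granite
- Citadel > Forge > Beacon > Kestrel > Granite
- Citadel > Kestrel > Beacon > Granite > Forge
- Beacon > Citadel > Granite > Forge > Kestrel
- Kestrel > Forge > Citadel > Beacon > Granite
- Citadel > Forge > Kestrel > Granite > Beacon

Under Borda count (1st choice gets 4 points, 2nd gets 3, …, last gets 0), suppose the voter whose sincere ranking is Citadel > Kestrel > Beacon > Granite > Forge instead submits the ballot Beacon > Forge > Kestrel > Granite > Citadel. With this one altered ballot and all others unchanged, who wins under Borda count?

Borda totals with the altered ballot: Granite 6, Kestrel 10, Citadel 20, Forge 18, Beacon 16.
The winner is unchanged: still Citadel.

Citadel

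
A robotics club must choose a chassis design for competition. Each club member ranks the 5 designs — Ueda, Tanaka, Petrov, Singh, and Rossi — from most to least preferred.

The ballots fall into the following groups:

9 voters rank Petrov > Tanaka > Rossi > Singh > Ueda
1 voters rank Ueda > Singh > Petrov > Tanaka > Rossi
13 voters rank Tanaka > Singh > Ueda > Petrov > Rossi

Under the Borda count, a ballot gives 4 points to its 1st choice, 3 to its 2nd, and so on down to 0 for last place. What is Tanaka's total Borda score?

Borda scores:
  Ueda: 9·0 + 4 + 13·2 = 30
  Tanaka: 9·3 + 1 + 13·4 = 80
  Petrov: 9·4 + 2 + 13·1 = 51
  Singh: 9·1 + 3 + 13·3 = 51
  Rossi: 9·2 + 0 + 13·0 = 18

80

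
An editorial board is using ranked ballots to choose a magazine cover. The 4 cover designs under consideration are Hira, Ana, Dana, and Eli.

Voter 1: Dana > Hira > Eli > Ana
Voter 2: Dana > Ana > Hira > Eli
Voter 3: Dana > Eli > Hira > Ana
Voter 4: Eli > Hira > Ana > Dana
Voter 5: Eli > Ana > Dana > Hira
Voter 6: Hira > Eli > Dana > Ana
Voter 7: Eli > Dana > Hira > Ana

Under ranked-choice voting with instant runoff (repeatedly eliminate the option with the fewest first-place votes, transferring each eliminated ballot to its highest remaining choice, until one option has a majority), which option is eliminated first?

Ana

Round 1: Dana 3, Eli 3, Hira 1, Ana 0. Ana has the fewest and is eliminated.
Round 2: Dana 3, Eli 3, Hira 1. Hira has the fewest and is eliminated.
Round 3: Eli 4, Dana 3. Eli has a majority.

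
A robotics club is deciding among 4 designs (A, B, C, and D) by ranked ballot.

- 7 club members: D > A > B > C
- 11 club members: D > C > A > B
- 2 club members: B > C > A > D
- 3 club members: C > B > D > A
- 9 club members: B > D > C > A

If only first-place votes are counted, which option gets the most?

First-place vote totals:
  A: 0
  B: 11
  C: 3
  D: 18
D has the most first-place votes.

D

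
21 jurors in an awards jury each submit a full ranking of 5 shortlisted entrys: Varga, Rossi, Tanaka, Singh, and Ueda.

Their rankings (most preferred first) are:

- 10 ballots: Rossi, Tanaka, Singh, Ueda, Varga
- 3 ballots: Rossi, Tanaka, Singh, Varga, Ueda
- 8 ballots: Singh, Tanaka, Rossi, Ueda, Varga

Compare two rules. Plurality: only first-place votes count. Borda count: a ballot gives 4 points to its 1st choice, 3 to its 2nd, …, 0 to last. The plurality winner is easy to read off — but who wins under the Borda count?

Plurality first-place counts: Varga 0, Rossi 13, Tanaka 0, Singh 8, Ueda 0 → Rossi.
Borda totals: Varga 3, Rossi 68, Tanaka 63, Singh 58, Ueda 18 → Rossi.

Rossi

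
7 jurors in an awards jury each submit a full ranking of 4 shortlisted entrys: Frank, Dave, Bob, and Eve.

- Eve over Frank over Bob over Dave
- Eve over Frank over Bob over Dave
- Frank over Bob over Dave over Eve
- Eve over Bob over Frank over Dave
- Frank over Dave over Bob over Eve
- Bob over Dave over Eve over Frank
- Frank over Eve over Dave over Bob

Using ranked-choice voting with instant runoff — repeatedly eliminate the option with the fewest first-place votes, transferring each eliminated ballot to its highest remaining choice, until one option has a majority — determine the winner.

Eve

Round 1: Frank 3, Eve 3, Bob 1, Dave 0. Dave has the fewest and is eliminated.
Round 2: Frank 3, Eve 3, Bob 1. Bob has the fewest and is eliminated.
Round 3: Eve 4, Frank 3. Eve has a majority.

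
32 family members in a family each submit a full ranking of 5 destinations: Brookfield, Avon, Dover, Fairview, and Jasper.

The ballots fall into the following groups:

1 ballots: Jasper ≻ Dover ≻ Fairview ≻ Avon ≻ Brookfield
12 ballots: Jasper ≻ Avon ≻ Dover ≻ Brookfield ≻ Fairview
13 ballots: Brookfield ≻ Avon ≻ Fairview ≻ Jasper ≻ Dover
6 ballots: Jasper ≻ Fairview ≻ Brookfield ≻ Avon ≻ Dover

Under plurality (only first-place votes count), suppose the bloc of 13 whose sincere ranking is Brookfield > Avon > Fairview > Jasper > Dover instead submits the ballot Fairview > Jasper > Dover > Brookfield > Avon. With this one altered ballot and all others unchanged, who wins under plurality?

Jasper

First-place totals with the altered ballot: Brookfield 0, Avon 0, Dover 0, Fairview 13, Jasper 19.
The winner is unchanged: still Jasper.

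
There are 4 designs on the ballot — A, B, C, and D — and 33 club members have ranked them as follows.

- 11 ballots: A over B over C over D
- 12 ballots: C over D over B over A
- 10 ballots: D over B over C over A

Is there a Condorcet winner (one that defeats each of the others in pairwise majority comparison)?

Head-to-head results (33 voters total):
A vs B: B wins 22–11.
A vs C: C wins 22–11.
A vs D: D wins 22–11.
B vs C: B wins 21–12.
B vs D: D wins 22–11.
C vs D: C wins 23–10.
No candidate beats all others: B beats C beats D beats B, a majority cycle.

No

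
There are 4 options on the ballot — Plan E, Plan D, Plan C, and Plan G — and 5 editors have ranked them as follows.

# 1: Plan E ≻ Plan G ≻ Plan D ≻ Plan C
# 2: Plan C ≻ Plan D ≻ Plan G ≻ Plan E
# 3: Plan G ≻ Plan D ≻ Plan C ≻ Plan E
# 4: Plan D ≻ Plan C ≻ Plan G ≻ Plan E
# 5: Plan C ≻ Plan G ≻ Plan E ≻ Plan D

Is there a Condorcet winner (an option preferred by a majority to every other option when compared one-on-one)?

Head-to-head results (5 voters total):
Plan E vs Plan D: Plan D wins 3–2.
Plan E vs Plan C: Plan C wins 4–1.
Plan E vs Plan G: Plan G wins 4–1.
Plan D vs Plan C: Plan D wins 3–2.
Plan D vs Plan G: Plan G wins 3–2.
Plan C vs Plan G: Plan C wins 3–2.
No candidate beats all others: Plan D beats Plan C beats Plan G beats Plan D, a majority cycle.

No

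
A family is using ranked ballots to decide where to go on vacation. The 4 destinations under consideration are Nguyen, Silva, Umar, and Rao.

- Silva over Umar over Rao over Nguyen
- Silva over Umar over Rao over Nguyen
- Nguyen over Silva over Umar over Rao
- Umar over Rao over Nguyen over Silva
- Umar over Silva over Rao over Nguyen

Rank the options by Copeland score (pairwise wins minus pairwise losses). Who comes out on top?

Pairwise results:
  Nguyen vs Silva: Silva wins 3–2.
  Nguyen vs Umar: Umar wins 4–1.
  Nguyen vs Rao: Rao wins 4–1.
  Silva vs Umar: Silva wins 3–2.
  Silva vs Rao: Silva wins 4–1.
  Umar vs Rao: Umar wins 5–0.
Copeland scores (wins − losses):
  Nguyen: 0 − 3 = -3
  Silva: 3 − 0 = 3
  Umar: 2 − 1 = 1
  Rao: 1 − 2 = -1
Silva has the best Copeland score.

Silva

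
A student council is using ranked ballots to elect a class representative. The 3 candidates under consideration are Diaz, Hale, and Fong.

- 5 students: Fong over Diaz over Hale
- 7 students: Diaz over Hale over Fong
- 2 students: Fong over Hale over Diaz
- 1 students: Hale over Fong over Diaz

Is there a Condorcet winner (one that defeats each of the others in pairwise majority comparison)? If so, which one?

No Condorcet winner

Head-to-head results (15 voters total):
Diaz vs Hale: Diaz wins 12–3.
Diaz vs Fong: Fong wins 8–7.
Hale vs Fong: Hale wins 8–7.
No candidate beats all others: Diaz beats Hale beats Fong beats Diaz, a majority cycle.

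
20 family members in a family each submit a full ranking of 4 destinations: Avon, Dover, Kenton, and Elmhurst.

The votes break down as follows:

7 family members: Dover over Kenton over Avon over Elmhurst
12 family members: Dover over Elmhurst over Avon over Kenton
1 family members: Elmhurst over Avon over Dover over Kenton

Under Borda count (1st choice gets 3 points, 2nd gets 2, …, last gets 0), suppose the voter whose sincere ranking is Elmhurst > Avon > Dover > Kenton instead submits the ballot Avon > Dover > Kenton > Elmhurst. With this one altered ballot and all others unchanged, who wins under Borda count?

Dover

Borda totals with the altered ballot: Avon 22, Dover 59, Kenton 15, Elmhurst 24.
The winner is unchanged: still Dover.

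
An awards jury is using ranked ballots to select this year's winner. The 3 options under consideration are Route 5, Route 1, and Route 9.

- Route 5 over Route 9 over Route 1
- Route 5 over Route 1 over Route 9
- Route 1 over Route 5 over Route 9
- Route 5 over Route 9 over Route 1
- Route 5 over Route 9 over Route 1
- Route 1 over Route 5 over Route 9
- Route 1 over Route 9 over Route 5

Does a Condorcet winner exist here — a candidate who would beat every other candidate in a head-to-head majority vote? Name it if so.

Route 5

Head-to-head results (7 voters total):
Route 5 vs Route 1: Route 5 wins 4–3.
Route 5 vs Route 9: Route 5 wins 6–1.
Route 1 vs Route 9: Route 1 wins 4–3.
Route 5 beats each rival — Route 1 (4–3), Route 9 (6–1) — so Route 5 is the Condorcet winner.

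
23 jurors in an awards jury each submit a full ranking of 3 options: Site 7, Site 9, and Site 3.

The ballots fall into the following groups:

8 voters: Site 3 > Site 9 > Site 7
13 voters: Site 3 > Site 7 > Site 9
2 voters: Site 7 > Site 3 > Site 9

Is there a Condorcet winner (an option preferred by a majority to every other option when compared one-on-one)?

Head-to-head results (23 voters total):
Site 7 vs Site 9: Site 7 wins 15–8.
Site 7 vs Site 3: Site 3 wins 21–2.
Site 9 vs Site 3: Site 3 wins 23–0.
Site 3 beats each rival — Site 7 (21–2), Site 9 (23–0) — so Site 3 is the Condorcet winner.

Yes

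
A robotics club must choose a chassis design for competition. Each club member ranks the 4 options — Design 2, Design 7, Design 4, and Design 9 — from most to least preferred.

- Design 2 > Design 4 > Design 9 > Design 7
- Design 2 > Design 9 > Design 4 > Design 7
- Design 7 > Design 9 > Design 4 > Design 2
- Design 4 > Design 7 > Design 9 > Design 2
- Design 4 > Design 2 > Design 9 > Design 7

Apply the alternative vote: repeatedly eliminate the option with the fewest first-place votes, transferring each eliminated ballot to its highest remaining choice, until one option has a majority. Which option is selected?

Round 1: Design 2 2, Design 4 2, Design 7 1, Design 9 0. Design 9 has the fewest and is eliminated.
Round 2: Design 2 2, Design 4 2, Design 7 1. Design 7 has the fewest and is eliminated.
Round 3: Design 4 3, Design 2 2. Design 4 has a majority.

Design 4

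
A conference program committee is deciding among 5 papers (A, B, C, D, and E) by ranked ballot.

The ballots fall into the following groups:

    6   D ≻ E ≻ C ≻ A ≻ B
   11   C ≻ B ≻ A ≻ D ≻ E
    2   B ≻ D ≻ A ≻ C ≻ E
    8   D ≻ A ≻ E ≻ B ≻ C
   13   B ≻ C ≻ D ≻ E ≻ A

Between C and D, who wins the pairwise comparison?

Ballots ranking C above D: 11+13 = 24.
Ballots ranking D above C: 6+2+8 = 16.
C wins the head-to-head, 24–16.

C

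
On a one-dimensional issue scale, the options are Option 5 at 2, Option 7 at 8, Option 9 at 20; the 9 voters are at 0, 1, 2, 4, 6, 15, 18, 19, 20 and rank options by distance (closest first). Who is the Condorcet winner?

With single-peaked preferences on a line, the Condorcet winner is the candidate closest to the median voter.
The median voter (position 6) is closest to Option 7 at 8.
Check: Option 7 vs Option 5 — voters closer to Option 7: 5 of 9.

Option 7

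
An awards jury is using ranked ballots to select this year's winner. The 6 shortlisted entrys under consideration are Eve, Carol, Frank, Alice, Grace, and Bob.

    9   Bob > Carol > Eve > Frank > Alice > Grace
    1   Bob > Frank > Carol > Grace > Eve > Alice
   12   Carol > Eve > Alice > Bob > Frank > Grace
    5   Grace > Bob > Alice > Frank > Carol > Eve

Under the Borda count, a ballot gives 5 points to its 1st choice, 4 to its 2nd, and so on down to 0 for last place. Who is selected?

Borda scores:
  Eve: 9·3 + 1 + 12·4 + 5·0 = 76
  Carol: 9·4 + 3 + 12·5 + 5·1 = 104
  Frank: 9·2 + 4 + 12·1 + 5·2 = 44
  Alice: 9·1 + 0 + 12·3 + 5·3 = 60
  Grace: 9·0 + 2 + 12·0 + 5·5 = 27
  Bob: 9·5 + 5 + 12·2 + 5·4 = 94
Carol has the highest total.

Carol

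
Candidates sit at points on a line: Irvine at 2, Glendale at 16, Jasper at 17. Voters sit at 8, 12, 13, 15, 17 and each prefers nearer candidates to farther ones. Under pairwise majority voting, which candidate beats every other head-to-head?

Glendale

With single-peaked preferences on a line, the Condorcet winner is the candidate closest to the median voter.
The median voter (position 13) is closest to Glendale at 16.
Check: Glendale vs Jasper — voters closer to Glendale: 4 of 5.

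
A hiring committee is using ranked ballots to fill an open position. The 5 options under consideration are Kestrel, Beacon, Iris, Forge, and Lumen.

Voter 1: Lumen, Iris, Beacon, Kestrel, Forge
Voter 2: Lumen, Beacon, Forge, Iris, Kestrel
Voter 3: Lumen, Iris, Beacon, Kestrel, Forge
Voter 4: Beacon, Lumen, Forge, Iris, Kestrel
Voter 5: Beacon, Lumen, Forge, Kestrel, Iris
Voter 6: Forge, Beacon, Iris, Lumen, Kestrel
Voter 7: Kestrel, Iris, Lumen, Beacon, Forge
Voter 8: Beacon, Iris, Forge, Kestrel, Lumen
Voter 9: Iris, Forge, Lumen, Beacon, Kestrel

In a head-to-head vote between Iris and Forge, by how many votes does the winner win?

1

Ballots ranking Iris above Forge: 5.
Ballots ranking Forge above Iris: 4.
Iris wins 5–4, a margin of 1.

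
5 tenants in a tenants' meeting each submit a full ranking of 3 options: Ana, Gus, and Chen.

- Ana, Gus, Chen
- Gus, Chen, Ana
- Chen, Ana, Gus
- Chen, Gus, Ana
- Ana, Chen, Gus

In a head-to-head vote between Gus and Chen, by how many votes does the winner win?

1

Ballots ranking Gus above Chen: 2.
Ballots ranking Chen above Gus: 3.
Chen wins 3–2, a margin of 1.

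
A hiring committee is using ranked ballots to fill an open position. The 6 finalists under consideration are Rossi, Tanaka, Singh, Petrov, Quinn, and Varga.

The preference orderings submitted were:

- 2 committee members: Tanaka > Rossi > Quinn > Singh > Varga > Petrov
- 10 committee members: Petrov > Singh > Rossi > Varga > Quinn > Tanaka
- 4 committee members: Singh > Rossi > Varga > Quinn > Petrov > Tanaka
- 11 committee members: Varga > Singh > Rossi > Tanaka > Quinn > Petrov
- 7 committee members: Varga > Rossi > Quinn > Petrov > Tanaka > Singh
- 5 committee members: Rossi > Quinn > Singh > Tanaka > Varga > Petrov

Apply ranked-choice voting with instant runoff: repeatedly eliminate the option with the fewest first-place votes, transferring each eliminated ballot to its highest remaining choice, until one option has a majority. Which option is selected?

Rossi

Round 1: Varga 18, Petrov 10, Rossi 5, Singh 4, Tanaka 2, Quinn 0. Quinn has the fewest and is eliminated.
Round 2: Varga 18, Petrov 10, Rossi 5, Singh 4, Tanaka 2. Tanaka has the fewest and is eliminated.
Round 3: Varga 18, Petrov 10, Rossi 7, Singh 4. Singh has the fewest and is eliminated.
Round 4: Varga 18, Rossi 11, Petrov 10. Petrov has the fewest and is eliminated.
Round 5: Rossi 21, Varga 18. Rossi has a majority.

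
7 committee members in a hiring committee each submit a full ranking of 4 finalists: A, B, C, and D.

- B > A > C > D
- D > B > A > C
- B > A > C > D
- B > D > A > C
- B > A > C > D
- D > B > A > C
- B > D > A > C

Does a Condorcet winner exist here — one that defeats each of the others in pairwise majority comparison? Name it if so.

Head-to-head results (7 voters total):
A vs B: B wins 7–0.
A vs C: A wins 7–0.
A vs D: D wins 4–3.
B vs C: B wins 7–0.
B vs D: B wins 5–2.
C vs D: D wins 4–3.
B beats each rival — A (7–0), C (7–0), D (5–2) — so B is the Condorcet winner.

B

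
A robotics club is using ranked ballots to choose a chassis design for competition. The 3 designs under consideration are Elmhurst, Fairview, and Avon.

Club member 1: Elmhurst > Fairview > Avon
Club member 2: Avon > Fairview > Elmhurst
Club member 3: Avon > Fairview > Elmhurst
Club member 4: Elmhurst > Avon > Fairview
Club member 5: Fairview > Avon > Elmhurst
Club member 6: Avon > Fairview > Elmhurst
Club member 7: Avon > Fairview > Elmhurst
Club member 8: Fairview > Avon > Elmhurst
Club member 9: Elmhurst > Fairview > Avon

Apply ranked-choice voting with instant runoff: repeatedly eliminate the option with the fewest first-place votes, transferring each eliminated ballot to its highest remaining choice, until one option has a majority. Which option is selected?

Avon

Round 1: Avon 4, Elmhurst 3, Fairview 2. Fairview has the fewest and is eliminated.
Round 2: Avon 6, Elmhurst 3. Avon has a majority.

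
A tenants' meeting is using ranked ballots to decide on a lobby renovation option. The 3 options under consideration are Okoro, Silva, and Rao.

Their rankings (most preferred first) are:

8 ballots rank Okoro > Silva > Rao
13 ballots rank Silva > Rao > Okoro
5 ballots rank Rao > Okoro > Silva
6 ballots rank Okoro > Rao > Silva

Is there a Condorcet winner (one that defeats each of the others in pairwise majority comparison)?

Head-to-head results (32 voters total):
Okoro vs Silva: Okoro wins 19–13.
Okoro vs Rao: Rao wins 18–14.
Silva vs Rao: Silva wins 21–11.
No candidate beats all others: Okoro beats Silva beats Rao beats Okoro, a majority cycle.

No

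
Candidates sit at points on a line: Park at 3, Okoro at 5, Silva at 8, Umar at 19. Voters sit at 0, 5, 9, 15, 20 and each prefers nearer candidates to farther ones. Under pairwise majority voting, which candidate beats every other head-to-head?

Silva

With single-peaked preferences on a line, the Condorcet winner is the candidate closest to the median voter.
The median voter (position 9) is closest to Silva at 8.
Check: Silva vs Park — voters closer to Silva: 3 of 5.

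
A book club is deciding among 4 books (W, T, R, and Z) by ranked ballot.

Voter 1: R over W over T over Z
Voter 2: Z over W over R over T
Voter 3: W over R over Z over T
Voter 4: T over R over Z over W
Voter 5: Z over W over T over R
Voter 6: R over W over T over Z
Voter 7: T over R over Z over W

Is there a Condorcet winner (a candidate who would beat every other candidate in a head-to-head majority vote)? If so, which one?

Head-to-head results (7 voters total):
W vs T: W wins 5–2.
W vs R: R wins 4–3.
W vs Z: Z wins 4–3.
T vs R: R wins 4–3.
T vs Z: T wins 4–3.
R vs Z: R wins 5–2.
R beats each rival — W (4–3), T (4–3), Z (5–2) — so R is the Condorcet winner.

R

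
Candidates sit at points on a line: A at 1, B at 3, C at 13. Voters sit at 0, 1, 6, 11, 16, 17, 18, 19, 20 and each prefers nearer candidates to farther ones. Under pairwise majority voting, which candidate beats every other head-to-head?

C

With single-peaked preferences on a line, the Condorcet winner is the candidate closest to the median voter.
The median voter (position 16) is closest to C at 13.
Check: C vs A — voters closer to C: 6 of 9.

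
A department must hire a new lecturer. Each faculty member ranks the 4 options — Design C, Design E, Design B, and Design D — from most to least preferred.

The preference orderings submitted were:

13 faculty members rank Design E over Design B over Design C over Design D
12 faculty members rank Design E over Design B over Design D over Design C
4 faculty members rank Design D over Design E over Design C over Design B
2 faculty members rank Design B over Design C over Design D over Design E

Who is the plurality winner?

First-place vote totals:
  Design C: 0
  Design E: 25
  Design B: 2
  Design D: 4
Design E has the most first-place votes.

Design E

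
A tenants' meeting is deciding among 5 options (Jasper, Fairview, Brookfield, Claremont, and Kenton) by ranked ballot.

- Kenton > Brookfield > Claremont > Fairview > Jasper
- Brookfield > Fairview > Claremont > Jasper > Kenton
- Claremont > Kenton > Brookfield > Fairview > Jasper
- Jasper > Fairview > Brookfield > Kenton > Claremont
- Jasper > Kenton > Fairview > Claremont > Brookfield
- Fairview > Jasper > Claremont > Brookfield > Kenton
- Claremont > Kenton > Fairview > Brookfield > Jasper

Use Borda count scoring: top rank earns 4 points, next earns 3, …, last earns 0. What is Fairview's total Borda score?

16

Borda scores:
  Jasper: 0 + 1 + 0 + 4 + 4 + 3 + 0 = 12
  Fairview: 1 + 3 + 1 + 3 + 2 + 4 + 2 = 16
  Brookfield: 3 + 4 + 2 + 2 + 0 + 1 + 1 = 13
  Claremont: 2 + 2 + 4 + 0 + 1 + 2 + 4 = 15
  Kenton: 4 + 0 + 3 + 1 + 3 + 0 + 3 = 14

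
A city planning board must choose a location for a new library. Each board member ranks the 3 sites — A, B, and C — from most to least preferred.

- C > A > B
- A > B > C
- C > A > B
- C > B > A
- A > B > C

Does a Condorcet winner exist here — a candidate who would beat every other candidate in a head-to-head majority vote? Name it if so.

C

Head-to-head results (5 voters total):
A vs B: A wins 4–1.
A vs C: C wins 3–2.
B vs C: C wins 3–2.
C beats each rival — A (3–2), B (3–2) — so C is the Condorcet winner.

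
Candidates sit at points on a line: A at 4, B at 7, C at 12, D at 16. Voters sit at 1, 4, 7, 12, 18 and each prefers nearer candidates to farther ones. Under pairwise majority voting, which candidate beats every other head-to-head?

With single-peaked preferences on a line, the Condorcet winner is the candidate closest to the median voter.
The median voter (position 7) is closest to B at 7.
Check: B vs C — voters closer to B: 3 of 5.

B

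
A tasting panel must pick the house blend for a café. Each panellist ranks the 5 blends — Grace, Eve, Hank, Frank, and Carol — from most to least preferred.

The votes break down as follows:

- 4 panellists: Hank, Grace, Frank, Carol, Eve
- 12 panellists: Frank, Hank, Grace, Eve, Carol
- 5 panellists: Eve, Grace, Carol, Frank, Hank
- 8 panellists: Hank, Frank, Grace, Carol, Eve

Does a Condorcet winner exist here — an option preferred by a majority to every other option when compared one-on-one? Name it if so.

Frank

Head-to-head results (29 voters total):
Grace vs Eve: Grace wins 24–5.
Grace vs Hank: Hank wins 24–5.
Grace vs Frank: Frank wins 20–9.
Grace vs Carol: Grace wins 29–0.
Eve vs Hank: Hank wins 24–5.
Eve vs Frank: Frank wins 24–5.
Eve vs Carol: Eve wins 17–12.
Hank vs Frank: Frank wins 17–12.
Hank vs Carol: Hank wins 24–5.
Frank vs Carol: Frank wins 24–5.
Frank beats each rival — Grace (20–9), Eve (24–5), Hank (17–12), Carol (24–5) — so Frank is the Condorcet winner.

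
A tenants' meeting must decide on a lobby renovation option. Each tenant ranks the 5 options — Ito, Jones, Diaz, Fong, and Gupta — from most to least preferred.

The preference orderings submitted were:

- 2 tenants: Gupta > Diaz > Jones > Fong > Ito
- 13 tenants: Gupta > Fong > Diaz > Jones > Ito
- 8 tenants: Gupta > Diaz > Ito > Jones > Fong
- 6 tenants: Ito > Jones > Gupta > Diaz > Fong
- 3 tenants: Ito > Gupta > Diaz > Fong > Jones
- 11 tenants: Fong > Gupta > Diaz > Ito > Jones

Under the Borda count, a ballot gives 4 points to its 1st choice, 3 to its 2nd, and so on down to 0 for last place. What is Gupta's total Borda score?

Borda scores:
  Ito: 2·0 + 13·0 + 8·2 + 6·4 + 3·4 + 11·1 = 63
  Jones: 2·2 + 13·1 + 8·1 + 6·3 + 3·0 + 11·0 = 43
  Diaz: 2·3 + 13·2 + 8·3 + 6·1 + 3·2 + 11·2 = 90
  Fong: 2·1 + 13·3 + 8·0 + 6·0 + 3·1 + 11·4 = 88
  Gupta: 2·4 + 13·4 + 8·4 + 6·2 + 3·3 + 11·3 = 146

146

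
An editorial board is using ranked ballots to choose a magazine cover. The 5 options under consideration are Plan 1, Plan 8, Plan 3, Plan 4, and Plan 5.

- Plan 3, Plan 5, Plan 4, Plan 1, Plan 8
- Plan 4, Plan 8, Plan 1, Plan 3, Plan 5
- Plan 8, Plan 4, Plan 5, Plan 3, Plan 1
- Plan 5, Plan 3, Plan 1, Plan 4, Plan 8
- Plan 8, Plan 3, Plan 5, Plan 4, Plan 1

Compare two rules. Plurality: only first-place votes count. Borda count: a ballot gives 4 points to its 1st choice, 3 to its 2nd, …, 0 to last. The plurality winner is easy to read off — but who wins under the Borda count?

Plurality first-place counts: Plan 1 0, Plan 8 2, Plan 3 1, Plan 4 1, Plan 5 1 → Plan 8.
Borda totals: Plan 1 5, Plan 8 11, Plan 3 12, Plan 4 11, Plan 5 11 → Plan 3.

Plan 3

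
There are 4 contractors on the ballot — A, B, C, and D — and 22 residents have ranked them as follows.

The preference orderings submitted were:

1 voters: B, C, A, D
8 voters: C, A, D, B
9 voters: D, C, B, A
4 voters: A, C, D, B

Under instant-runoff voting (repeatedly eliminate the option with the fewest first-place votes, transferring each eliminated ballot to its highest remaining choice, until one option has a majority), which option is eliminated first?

Round 1: D 9, C 8, A 4, B 1. B has the fewest and is eliminated.
Round 2: C 9, D 9, A 4. A has the fewest and is eliminated.
Round 3: C 13, D 9. C has a majority.

B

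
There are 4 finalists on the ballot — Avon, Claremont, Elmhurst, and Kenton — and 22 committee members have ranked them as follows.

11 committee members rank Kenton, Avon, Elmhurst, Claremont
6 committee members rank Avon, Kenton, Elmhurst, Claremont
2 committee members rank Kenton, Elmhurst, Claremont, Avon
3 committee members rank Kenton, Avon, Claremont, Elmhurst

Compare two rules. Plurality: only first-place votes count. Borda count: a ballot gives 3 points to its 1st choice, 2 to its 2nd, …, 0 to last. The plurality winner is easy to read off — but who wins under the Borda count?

Kenton

Plurality first-place counts: Avon 6, Claremont 0, Elmhurst 0, Kenton 16 → Kenton.
Borda totals: Avon 46, Claremont 5, Elmhurst 21, Kenton 60 → Kenton.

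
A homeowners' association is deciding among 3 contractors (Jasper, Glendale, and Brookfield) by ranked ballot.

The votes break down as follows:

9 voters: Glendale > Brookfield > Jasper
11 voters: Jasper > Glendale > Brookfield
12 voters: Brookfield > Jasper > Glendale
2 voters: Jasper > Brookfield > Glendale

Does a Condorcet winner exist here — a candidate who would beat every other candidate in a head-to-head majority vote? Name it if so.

No Condorcet winner

Head-to-head results (34 voters total):
Jasper vs Glendale: Jasper wins 25–9.
Jasper vs Brookfield: Brookfield wins 21–13.
Glendale vs Brookfield: Glendale wins 20–14.
No candidate beats all others: Jasper beats Glendale beats Brookfield beats Jasper, a majority cycle.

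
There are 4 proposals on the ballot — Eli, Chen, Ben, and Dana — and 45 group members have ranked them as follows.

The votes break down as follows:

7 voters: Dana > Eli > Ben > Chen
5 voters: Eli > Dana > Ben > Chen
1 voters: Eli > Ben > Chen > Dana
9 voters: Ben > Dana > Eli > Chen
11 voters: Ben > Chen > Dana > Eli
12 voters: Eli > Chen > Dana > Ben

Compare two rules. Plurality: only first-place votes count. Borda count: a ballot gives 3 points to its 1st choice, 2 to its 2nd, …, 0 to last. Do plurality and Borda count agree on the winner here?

Plurality first-place counts: Eli 18, Chen 0, Ben 20, Dana 7 → Ben.
Borda totals: Eli 77, Chen 47, Ben 74, Dana 72 → Eli.
The two rules disagree: plurality picks Ben, Borda picks Eli.

No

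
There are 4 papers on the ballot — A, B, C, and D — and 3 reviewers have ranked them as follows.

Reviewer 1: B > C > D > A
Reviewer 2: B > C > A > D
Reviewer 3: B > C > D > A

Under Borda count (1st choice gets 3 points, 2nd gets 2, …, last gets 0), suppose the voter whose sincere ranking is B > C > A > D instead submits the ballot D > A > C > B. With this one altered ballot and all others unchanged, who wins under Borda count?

B

Borda totals with the altered ballot: A 2, B 6, C 5, D 5.
The winner is unchanged: still B.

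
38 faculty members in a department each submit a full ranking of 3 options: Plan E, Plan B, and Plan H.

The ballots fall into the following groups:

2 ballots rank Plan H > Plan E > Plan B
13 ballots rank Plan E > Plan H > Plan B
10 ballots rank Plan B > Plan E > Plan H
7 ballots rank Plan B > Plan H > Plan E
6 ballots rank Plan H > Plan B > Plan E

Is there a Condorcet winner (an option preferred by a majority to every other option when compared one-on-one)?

No

Head-to-head results (38 voters total):
Plan E vs Plan B: Plan B wins 23–15.
Plan E vs Plan H: Plan E wins 23–15.
Plan B vs Plan H: Plan H wins 21–17.
No candidate beats all others: Plan E beats Plan H beats Plan B beats Plan E, a majority cycle.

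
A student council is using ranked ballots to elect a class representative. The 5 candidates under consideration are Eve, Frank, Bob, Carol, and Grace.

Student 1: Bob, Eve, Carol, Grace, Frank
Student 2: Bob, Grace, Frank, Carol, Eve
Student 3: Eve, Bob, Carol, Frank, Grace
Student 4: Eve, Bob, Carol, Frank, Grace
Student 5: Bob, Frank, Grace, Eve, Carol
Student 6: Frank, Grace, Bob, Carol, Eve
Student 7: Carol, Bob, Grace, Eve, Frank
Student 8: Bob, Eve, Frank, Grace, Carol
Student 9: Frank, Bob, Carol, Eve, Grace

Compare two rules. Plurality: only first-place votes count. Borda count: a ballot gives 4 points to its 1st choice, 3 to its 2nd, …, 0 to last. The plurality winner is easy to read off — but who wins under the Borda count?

Plurality first-place counts: Eve 2, Frank 2, Bob 4, Carol 1, Grace 0 → Bob.
Borda totals: Eve 17, Frank 17, Bob 30, Carol 14, Grace 12 → Bob.

Bob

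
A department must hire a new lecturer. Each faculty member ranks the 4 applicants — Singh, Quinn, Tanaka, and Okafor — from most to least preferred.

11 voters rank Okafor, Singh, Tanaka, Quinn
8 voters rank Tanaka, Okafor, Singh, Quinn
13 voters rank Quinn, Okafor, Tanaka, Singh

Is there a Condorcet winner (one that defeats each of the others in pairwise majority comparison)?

Yes

Head-to-head results (32 voters total):
Singh vs Quinn: Singh wins 19–13.
Singh vs Tanaka: Tanaka wins 21–11.
Singh vs Okafor: Okafor wins 32–0.
Quinn vs Tanaka: Tanaka wins 19–13.
Quinn vs Okafor: Okafor wins 19–13.
Tanaka vs Okafor: Okafor wins 24–8.
Okafor beats each rival — Singh (32–0), Quinn (19–13), Tanaka (24–8) — so Okafor is the Condorcet winner.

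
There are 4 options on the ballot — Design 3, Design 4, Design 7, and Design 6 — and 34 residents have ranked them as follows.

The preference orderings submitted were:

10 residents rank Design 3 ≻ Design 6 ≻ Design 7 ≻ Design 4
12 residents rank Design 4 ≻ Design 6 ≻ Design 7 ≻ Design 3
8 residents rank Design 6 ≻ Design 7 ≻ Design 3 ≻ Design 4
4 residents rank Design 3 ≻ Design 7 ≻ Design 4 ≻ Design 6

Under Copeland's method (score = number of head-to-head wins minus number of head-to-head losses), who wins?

Design 6

Pairwise results:
  Design 3 vs Design 4: Design 3 wins 22–12.
  Design 3 vs Design 7: Design 7 wins 20–14.
  Design 3 vs Design 6: Design 6 wins 20–14.
  Design 4 vs Design 7: Design 7 wins 22–12.
  Design 4 vs Design 6: Design 6 wins 18–16.
  Design 7 vs Design 6: Design 6 wins 30–4.
Copeland scores (wins − losses):
  Design 3: 1 − 2 = -1
  Design 4: 0 − 3 = -3
  Design 7: 2 − 1 = 1
  Design 6: 3 − 0 = 3
Design 6 has the best Copeland score.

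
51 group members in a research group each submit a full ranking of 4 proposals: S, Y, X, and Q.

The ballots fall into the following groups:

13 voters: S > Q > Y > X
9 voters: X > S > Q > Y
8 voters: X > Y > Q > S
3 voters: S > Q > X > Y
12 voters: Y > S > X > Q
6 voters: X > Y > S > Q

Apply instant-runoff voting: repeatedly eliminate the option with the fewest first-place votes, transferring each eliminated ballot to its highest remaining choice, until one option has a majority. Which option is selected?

S

Round 1: X 23, S 16, Y 12, Q 0. Q has the fewest and is eliminated.
Round 2: X 23, S 16, Y 12. Y has the fewest and is eliminated.
Round 3: S 28, X 23. S has a majority.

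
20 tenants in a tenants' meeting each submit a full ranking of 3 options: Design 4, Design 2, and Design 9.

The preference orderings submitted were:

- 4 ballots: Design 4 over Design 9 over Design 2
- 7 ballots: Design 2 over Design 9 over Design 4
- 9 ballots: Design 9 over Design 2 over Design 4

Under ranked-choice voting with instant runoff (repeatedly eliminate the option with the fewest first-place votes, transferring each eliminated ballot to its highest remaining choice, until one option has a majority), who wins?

Round 1: Design 9 9, Design 2 7, Design 4 4. Design 4 has the fewest and is eliminated.
Round 2: Design 9 13, Design 2 7. Design 9 has a majority.

Design 9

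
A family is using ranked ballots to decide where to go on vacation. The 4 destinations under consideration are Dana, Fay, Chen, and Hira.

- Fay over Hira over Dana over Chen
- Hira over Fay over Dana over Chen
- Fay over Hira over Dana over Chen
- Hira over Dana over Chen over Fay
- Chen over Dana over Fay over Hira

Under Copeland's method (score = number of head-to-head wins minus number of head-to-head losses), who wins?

Fay

Pairwise results:
  Dana vs Fay: Fay wins 3–2.
  Dana vs Chen: Dana wins 4–1.
  Dana vs Hira: Hira wins 4–1.
  Fay vs Chen: Fay wins 3–2.
  Fay vs Hira: Fay wins 3–2.
  Chen vs Hira: Hira wins 4–1.
Copeland scores (wins − losses):
  Dana: 1 − 2 = -1
  Fay: 3 − 0 = 3
  Chen: 0 − 3 = -3
  Hira: 2 − 1 = 1
Fay has the best Copeland score.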